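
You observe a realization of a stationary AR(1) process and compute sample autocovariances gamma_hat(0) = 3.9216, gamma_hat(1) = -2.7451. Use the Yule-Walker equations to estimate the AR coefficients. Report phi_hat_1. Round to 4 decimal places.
\hat\phi_{1} = -0.7000

The Yule-Walker equations for an AR(p) process read, in matrix form,
  Gamma_p phi = r_p,   with   (Gamma_p)_{ij} = gamma(|i - j|),
                       (r_p)_i = gamma(i),   i,j = 1..p.
Substitute the sample gammas (Toeplitz matrix and right-hand side of size 1):
  Gamma_p = [[3.9216]]
  r_p     = [-2.7451]
With p = 1 this is the single equation gamma(0) phi_1 = gamma(1):
  phi_hat_1 = gamma(1) / gamma(0) = -2.7451 / 3.9216 = -0.7000.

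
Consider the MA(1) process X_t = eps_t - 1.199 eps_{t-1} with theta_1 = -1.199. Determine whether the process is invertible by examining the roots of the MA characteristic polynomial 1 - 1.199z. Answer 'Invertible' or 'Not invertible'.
\text{Not invertible}

The MA(q) characteristic polynomial is P(z) = 1 - 1.199z.
Invertibility requires all roots to lie outside the unit circle, i.e. |z| > 1 for every root.
This is linear in z: 1 + (-1.199) z = 0  =>  z = -1/(-1.199) = 0.834028,  |z| = 0.834028.
Moduli of all roots: 0.8340.
All moduli strictly greater than 1? No.
Verdict: Not invertible.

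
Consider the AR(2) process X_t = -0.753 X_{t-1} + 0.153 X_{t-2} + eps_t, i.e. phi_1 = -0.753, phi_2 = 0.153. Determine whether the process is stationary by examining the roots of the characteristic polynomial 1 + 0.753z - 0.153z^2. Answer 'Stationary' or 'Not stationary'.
\text{Stationary}

The AR(p) characteristic polynomial is P(z) = 1 + 0.753z - 0.153z^2.
Stationarity requires all roots to lie outside the unit circle, i.e. |z| > 1 for every root.
Set 1 + (0.753) z + (-0.153) z^2 = 0, i.e. a z^2 + b z + c = 0 with a = -0.153, b = 0.753, c = 1.
Discriminant D = b^2 - 4ac = (0.753)^2 - 4*(-0.153)*1 = 0.567009 - (-0.612) = 1.179009.
D >= 0, so the roots are real: z = (-b +/- sqrt(D)) / (2a) = (-0.753 +/- 1.085822) / (-0.306).
  z_1 = (-0.753 + 1.085822) / (-0.306) = -1.0877,   |z_1| = 1.0877.
  z_2 = (-0.753 - 1.085822) / (-0.306) = 6.0092,   |z_2| = 6.0092.
Moduli of all roots: 1.0877, 6.0092.
All moduli strictly greater than 1? Yes.
Verdict: Stationary.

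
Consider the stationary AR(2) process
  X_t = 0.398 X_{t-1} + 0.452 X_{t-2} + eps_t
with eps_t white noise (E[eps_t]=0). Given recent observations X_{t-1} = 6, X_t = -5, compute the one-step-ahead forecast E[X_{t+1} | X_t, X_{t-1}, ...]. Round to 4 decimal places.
E[X_{t+1} \mid \mathcal F_t] = 0.7220

For an AR(p) model X_t = c + sum_i phi_i X_{t-i} + eps_t, the
one-step-ahead conditional mean is
  E[X_{t+1} | X_t, ...] = c + sum_i phi_i X_{t+1-i}.
Substitute known values:
  E[X_{t+1} | ...] = (0.398) * (-5) + (0.452) * (6)
                   = 0.7220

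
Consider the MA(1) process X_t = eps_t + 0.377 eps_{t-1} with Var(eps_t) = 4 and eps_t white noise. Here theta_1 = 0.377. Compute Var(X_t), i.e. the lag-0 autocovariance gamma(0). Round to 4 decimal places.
\gamma(0) = 4.5685

For an MA(q) process X_t = eps_t + sum_i theta_i eps_{t-i} with
Var(eps_t) = sigma^2, the variance is
  gamma(0) = sigma^2 * (1 + sum_i theta_i^2).
  sum_i theta_i^2 = (0.377)^2 = 0.142129.
  gamma(0) = 4 * (1 + 0.142129) = 4 * 1.142129 = 4.568516, which rounds to 4.5685.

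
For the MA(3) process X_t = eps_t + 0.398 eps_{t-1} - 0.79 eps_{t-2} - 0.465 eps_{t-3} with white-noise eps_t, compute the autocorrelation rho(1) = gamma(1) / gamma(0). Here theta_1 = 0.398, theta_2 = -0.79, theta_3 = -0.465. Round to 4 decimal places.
\rho(1) = 0.2256

For an MA(q) process with theta_0 = 1, the autocovariance is
  gamma(k) = sigma^2 * sum_{i=0..q-k} theta_i * theta_{i+k},
and rho(k) = gamma(k) / gamma(0). Sigma^2 cancels.
  numerator   = (1)*(0.398) + (0.398)*(-0.79) + (-0.79)*(-0.465) = 0.45093.
  denominator = (1)^2 + (0.398)^2 + (-0.79)^2 + (-0.465)^2 = 1.998729.
  rho(1) = 0.45093 / 1.998729 = 0.2256.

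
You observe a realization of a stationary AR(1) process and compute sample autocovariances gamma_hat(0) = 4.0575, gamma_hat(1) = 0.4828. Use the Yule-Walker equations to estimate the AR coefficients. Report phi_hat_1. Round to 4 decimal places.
\hat\phi_{1} = 0.1190

The Yule-Walker equations for an AR(p) process read, in matrix form,
  Gamma_p phi = r_p,   with   (Gamma_p)_{ij} = gamma(|i - j|),
                       (r_p)_i = gamma(i),   i,j = 1..p.
Substitute the sample gammas (Toeplitz matrix and right-hand side of size 1):
  Gamma_p = [[4.0575]]
  r_p     = [0.4828]
With p = 1 this is the single equation gamma(0) phi_1 = gamma(1):
  phi_hat_1 = gamma(1) / gamma(0) = 0.4828 / 4.0575 = 0.1190.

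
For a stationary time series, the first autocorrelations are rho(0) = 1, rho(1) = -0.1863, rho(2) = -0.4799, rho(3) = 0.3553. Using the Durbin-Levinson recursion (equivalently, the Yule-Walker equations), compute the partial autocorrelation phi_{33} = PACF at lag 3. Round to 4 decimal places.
\phi_{33} = 0.1721

The PACF at lag k is phi_{kk}, the last component of the solution
to the Yule-Walker system G_k phi = r_k where
  (G_k)_{ij} = rho(|i - j|), (r_k)_i = rho(i), i,j = 1..k.
Equivalently, Durbin-Levinson gives phi_{kk} iteratively:
  phi_{11} = rho(1)
  phi_{kk} = [rho(k) - sum_{j=1..k-1} phi_{k-1,j} rho(k-j)]
            / [1 - sum_{j=1..k-1} phi_{k-1,j} rho(j)],
  phi_{k,j} = phi_{k-1,j} - phi_{kk} phi_{k-1,k-j},  j = 1..k-1.
Step k = 1:
  phi_11 = rho(1) = -0.1863.
Step k = 2:
  phi_22 = [rho(2) - phi_11 rho(1)] / [1 - phi_11 rho(1)] = [-0.4799 - (-0.1863)(-0.1863)] / [1 - (-0.1863)(-0.1863)]
         = -0.51460769 / 0.96529231 = -0.533111.
  Update: phi_21 = phi_11 - phi_22 phi_11 = -0.1863 - (-0.533111)(-0.1863) = -0.285619.
Step k = 3:
  phi_33 = [rho(3) - phi_21 rho(2) - phi_22 rho(1)] / [1 - phi_21 rho(1) - phi_22 rho(2)]
    numerator   = 0.3553 - (-0.285619)(-0.4799) - (-0.533111)(-0.1863) = 0.11891314
    denominator = 1 - (-0.285619)(-0.1863) - (-0.533111)(-0.4799) = 0.69094943
  phi_33 = 0.11891314 / 0.69094943 = 0.1721.
Therefore phi_{33} = 0.1721.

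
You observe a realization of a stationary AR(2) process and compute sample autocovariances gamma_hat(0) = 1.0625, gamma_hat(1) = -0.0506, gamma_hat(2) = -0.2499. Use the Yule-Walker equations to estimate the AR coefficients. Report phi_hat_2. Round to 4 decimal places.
\hat\phi_{2} = -0.2380

The Yule-Walker equations for an AR(p) process read, in matrix form,
  Gamma_p phi = r_p,   with   (Gamma_p)_{ij} = gamma(|i - j|),
                       (r_p)_i = gamma(i),   i,j = 1..p.
Substitute the sample gammas (Toeplitz matrix and right-hand side of size 2):
  Gamma_p = [[1.0625, -0.0506], [-0.0506, 1.0625]]
  r_p     = [-0.0506, -0.2499]
Written out:
  1.0625 phi_1 - 0.0506 phi_2 = -0.0506
  -0.0506 phi_1 + 1.0625 phi_2 = -0.2499
Solve by Cramer's rule:
  det = gamma(0)^2 - gamma(1)^2 = (1.0625)^2 - (-0.0506)^2 = 1.12890625 - 0.00256036 = 1.12634589
  phi_hat_1 = [gamma(1) gamma(0) - gamma(1) gamma(2)] / det = [(-0.0506)(1.0625) - (-0.0506)(-0.2499)] / 1.12634589 = -0.06640744 / 1.12634589 = -0.059
  phi_hat_2 = [gamma(0) gamma(2) - gamma(1)^2] / det = [(1.0625)(-0.2499) - (-0.0506)^2] / 1.12634589 = -0.26807911 / 1.12634589 = -0.238
So phi_hat = [-0.0590, -0.2380].
Therefore phi_hat_2 = -0.2380.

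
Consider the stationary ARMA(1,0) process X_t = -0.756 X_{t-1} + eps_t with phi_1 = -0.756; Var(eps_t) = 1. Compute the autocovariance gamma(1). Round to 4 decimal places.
\gamma(1) = -1.7644

Multiply the model equation by X_{t-k} and take expectations. With theta_0 = psi_0 = 1 and psi_j the MA(infinity) weights, this gives
  gamma(k) - sum_i phi_i gamma(k-i) = c_k,
  c_k = sigma^2 * sum_{j=k..q} theta_j psi_{j-k}   (c_k = 0 for k > q),
using gamma(-m) = gamma(m).
Pure AR (q = 0): c_0 = sigma^2 = 1, c_k = 0 for k >= 1.
Equations for k = 0 and k = 1 (AR order 1):
  gamma(0) = phi_1 gamma(1) + c_0
  gamma(1) = phi_1 gamma(0) + c_1
Substituting the second into the first: gamma(0) (1 - phi_1^2) = c_0 + phi_1 c_1, so
  gamma(0) = c_0 / (1 - phi_1^2) = 1 / (1 - (-0.756)^2) = 1 / 0.428464 = 2.333918.
  gamma(1) = phi_1 gamma(0) = (-0.756)(2.333918) = -1.764442.
Therefore gamma(1) = -1.7644 (to 4 decimal places).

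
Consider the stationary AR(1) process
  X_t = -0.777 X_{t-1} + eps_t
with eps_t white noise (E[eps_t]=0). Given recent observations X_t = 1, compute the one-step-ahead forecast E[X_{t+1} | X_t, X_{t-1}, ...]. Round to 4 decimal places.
E[X_{t+1} \mid \mathcal F_t] = -0.7770

For an AR(p) model X_t = c + sum_i phi_i X_{t-i} + eps_t, the
one-step-ahead conditional mean is
  E[X_{t+1} | X_t, ...] = c + sum_i phi_i X_{t+1-i}.
Substitute known values:
  E[X_{t+1} | ...] = (-0.777) * (1)
                   = -0.7770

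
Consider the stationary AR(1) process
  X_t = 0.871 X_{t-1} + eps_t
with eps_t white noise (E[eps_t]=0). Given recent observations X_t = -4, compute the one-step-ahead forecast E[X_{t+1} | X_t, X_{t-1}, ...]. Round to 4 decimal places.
E[X_{t+1} \mid \mathcal F_t] = -3.4840

For an AR(p) model X_t = c + sum_i phi_i X_{t-i} + eps_t, the
one-step-ahead conditional mean is
  E[X_{t+1} | X_t, ...] = c + sum_i phi_i X_{t+1-i}.
Substitute known values:
  E[X_{t+1} | ...] = (0.871) * (-4)
                   = -3.4840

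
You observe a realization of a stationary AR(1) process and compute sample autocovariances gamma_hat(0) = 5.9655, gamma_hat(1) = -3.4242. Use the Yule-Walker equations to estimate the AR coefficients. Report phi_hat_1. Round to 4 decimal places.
\hat\phi_{1} = -0.5740

The Yule-Walker equations for an AR(p) process read, in matrix form,
  Gamma_p phi = r_p,   with   (Gamma_p)_{ij} = gamma(|i - j|),
                       (r_p)_i = gamma(i),   i,j = 1..p.
Substitute the sample gammas (Toeplitz matrix and right-hand side of size 1):
  Gamma_p = [[5.9655]]
  r_p     = [-3.4242]
With p = 1 this is the single equation gamma(0) phi_1 = gamma(1):
  phi_hat_1 = gamma(1) / gamma(0) = -3.4242 / 5.9655 = -0.5740.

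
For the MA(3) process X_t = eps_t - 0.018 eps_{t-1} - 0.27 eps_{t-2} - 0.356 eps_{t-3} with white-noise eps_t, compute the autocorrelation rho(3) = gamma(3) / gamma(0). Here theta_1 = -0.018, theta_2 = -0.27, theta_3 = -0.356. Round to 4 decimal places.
\rho(3) = -0.2967

For an MA(q) process with theta_0 = 1, the autocovariance is
  gamma(k) = sigma^2 * sum_{i=0..q-k} theta_i * theta_{i+k},
and rho(k) = gamma(k) / gamma(0). Sigma^2 cancels.
  numerator   = (1)*(-0.356) = -0.356.
  denominator = (1)^2 + (-0.018)^2 + (-0.27)^2 + (-0.356)^2 = 1.19996.
  rho(3) = -0.356 / 1.19996 = -0.2967.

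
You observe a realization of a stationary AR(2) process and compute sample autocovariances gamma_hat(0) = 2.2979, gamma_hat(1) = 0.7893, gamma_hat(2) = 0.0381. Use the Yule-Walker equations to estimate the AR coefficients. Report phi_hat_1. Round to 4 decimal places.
\hat\phi_{1} = 0.3830

The Yule-Walker equations for an AR(p) process read, in matrix form,
  Gamma_p phi = r_p,   with   (Gamma_p)_{ij} = gamma(|i - j|),
                       (r_p)_i = gamma(i),   i,j = 1..p.
Substitute the sample gammas (Toeplitz matrix and right-hand side of size 2):
  Gamma_p = [[2.2979, 0.7893], [0.7893, 2.2979]]
  r_p     = [0.7893, 0.0381]
Written out:
  2.2979 phi_1 + 0.7893 phi_2 = 0.7893
  0.7893 phi_1 + 2.2979 phi_2 = 0.0381
Solve by Cramer's rule:
  det = gamma(0)^2 - gamma(1)^2 = (2.2979)^2 - (0.7893)^2 = 5.28034441 - 0.62299449 = 4.65734992
  phi_hat_1 = [gamma(1) gamma(0) - gamma(1) gamma(2)] / det = [(0.7893)(2.2979) - (0.7893)(0.0381)] / 4.65734992 = 1.78366014 / 4.65734992 = 0.383
  phi_hat_2 = [gamma(0) gamma(2) - gamma(1)^2] / det = [(2.2979)(0.0381) - (0.7893)^2] / 4.65734992 = -0.5354445 / 4.65734992 = -0.115
So phi_hat = [0.3830, -0.1150].
Therefore phi_hat_1 = 0.3830.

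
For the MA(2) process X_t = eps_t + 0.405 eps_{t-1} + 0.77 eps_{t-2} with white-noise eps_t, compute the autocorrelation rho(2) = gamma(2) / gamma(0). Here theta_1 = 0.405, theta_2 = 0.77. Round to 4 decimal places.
\rho(2) = 0.4383

For an MA(q) process with theta_0 = 1, the autocovariance is
  gamma(k) = sigma^2 * sum_{i=0..q-k} theta_i * theta_{i+k},
and rho(k) = gamma(k) / gamma(0). Sigma^2 cancels.
  numerator   = (1)*(0.77) = 0.77.
  denominator = (1)^2 + (0.405)^2 + (0.77)^2 = 1.756925.
  rho(2) = 0.77 / 1.756925 = 0.4383.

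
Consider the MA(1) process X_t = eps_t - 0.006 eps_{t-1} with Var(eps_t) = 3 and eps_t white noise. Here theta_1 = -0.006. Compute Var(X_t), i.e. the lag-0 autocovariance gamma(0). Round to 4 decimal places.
\gamma(0) = 3.0001

For an MA(q) process X_t = eps_t + sum_i theta_i eps_{t-i} with
Var(eps_t) = sigma^2, the variance is
  gamma(0) = sigma^2 * (1 + sum_i theta_i^2).
  sum_i theta_i^2 = (-0.006)^2 = 0.000036.
  gamma(0) = 3 * (1 + 0.000036) = 3 * 1.000036 = 3.000108, which rounds to 3.0001.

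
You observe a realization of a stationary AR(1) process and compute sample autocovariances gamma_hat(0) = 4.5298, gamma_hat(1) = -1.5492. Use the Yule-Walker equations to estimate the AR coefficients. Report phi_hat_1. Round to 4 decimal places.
\hat\phi_{1} = -0.3420

The Yule-Walker equations for an AR(p) process read, in matrix form,
  Gamma_p phi = r_p,   with   (Gamma_p)_{ij} = gamma(|i - j|),
                       (r_p)_i = gamma(i),   i,j = 1..p.
Substitute the sample gammas (Toeplitz matrix and right-hand side of size 1):
  Gamma_p = [[4.5298]]
  r_p     = [-1.5492]
With p = 1 this is the single equation gamma(0) phi_1 = gamma(1):
  phi_hat_1 = gamma(1) / gamma(0) = -1.5492 / 4.5298 = -0.3420.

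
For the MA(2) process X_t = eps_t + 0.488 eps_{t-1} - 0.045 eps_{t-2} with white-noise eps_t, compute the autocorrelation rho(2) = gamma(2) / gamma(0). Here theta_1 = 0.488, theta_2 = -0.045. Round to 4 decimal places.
\rho(2) = -0.0363

For an MA(q) process with theta_0 = 1, the autocovariance is
  gamma(k) = sigma^2 * sum_{i=0..q-k} theta_i * theta_{i+k},
and rho(k) = gamma(k) / gamma(0). Sigma^2 cancels.
  numerator   = (1)*(-0.045) = -0.045.
  denominator = (1)^2 + (0.488)^2 + (-0.045)^2 = 1.240169.
  rho(2) = -0.045 / 1.240169 = -0.0363.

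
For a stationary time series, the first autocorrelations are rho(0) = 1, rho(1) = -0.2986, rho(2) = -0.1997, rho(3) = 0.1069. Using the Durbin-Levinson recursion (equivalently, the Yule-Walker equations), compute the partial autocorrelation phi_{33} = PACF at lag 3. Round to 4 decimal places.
\phi_{33} = -0.0810

The PACF at lag k is phi_{kk}, the last component of the solution
to the Yule-Walker system G_k phi = r_k where
  (G_k)_{ij} = rho(|i - j|), (r_k)_i = rho(i), i,j = 1..k.
Equivalently, Durbin-Levinson gives phi_{kk} iteratively:
  phi_{11} = rho(1)
  phi_{kk} = [rho(k) - sum_{j=1..k-1} phi_{k-1,j} rho(k-j)]
            / [1 - sum_{j=1..k-1} phi_{k-1,j} rho(j)],
  phi_{k,j} = phi_{k-1,j} - phi_{kk} phi_{k-1,k-j},  j = 1..k-1.
Step k = 1:
  phi_11 = rho(1) = -0.2986.
Step k = 2:
  phi_22 = [rho(2) - phi_11 rho(1)] / [1 - phi_11 rho(1)] = [-0.1997 - (-0.2986)(-0.2986)] / [1 - (-0.2986)(-0.2986)]
         = -0.28886196 / 0.91083804 = -0.317139.
  Update: phi_21 = phi_11 - phi_22 phi_11 = -0.2986 - (-0.317139)(-0.2986) = -0.393298.
Step k = 3:
  phi_33 = [rho(3) - phi_21 rho(2) - phi_22 rho(1)] / [1 - phi_21 rho(1) - phi_22 rho(2)]
    numerator   = 0.1069 - (-0.393298)(-0.1997) - (-0.317139)(-0.2986) = -0.06633914
    denominator = 1 - (-0.393298)(-0.2986) - (-0.317139)(-0.1997) = 0.81922874
  phi_33 = -0.06633914 / 0.81922874 = -0.081.
Therefore phi_{33} = -0.0810.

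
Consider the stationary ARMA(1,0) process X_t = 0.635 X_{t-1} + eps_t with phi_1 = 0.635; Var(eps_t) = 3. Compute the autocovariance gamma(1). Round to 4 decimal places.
\gamma(1) = 3.1922

Multiply the model equation by X_{t-k} and take expectations. With theta_0 = psi_0 = 1 and psi_j the MA(infinity) weights, this gives
  gamma(k) - sum_i phi_i gamma(k-i) = c_k,
  c_k = sigma^2 * sum_{j=k..q} theta_j psi_{j-k}   (c_k = 0 for k > q),
using gamma(-m) = gamma(m).
Pure AR (q = 0): c_0 = sigma^2 = 3, c_k = 0 for k >= 1.
Equations for k = 0 and k = 1 (AR order 1):
  gamma(0) = phi_1 gamma(1) + c_0
  gamma(1) = phi_1 gamma(0) + c_1
Substituting the second into the first: gamma(0) (1 - phi_1^2) = c_0 + phi_1 c_1, so
  gamma(0) = c_0 / (1 - phi_1^2) = 3 / (1 - (0.635)^2) = 3 / 0.596775 = 5.02702.
  gamma(1) = phi_1 gamma(0) = (0.635)(5.02702) = 3.192158.
Therefore gamma(1) = 3.1922 (to 4 decimal places).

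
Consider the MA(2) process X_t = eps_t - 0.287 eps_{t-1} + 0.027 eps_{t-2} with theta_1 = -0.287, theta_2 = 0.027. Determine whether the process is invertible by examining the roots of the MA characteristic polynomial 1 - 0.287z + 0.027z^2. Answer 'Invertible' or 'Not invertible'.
\text{Invertible}

The MA(q) characteristic polynomial is P(z) = 1 - 0.287z + 0.027z^2.
Invertibility requires all roots to lie outside the unit circle, i.e. |z| > 1 for every root.
Set 1 + (-0.287) z + (0.027) z^2 = 0, i.e. a z^2 + b z + c = 0 with a = 0.027, b = -0.287, c = 1.
Discriminant D = b^2 - 4ac = (-0.287)^2 - 4*(0.027)*1 = 0.082369 - (0.108) = -0.025631.
D < 0, so the roots are the complex-conjugate pair z = (-b +/- i sqrt(-D)) / (2a) = 5.3148 +/- 2.9648i.
For a conjugate pair |z|^2 = z * conj(z) = (product of roots) = c/a = 1/(0.027) = 37.037037, so |z| = sqrt(37.037037) = 6.0858 for both roots.
Moduli of all roots: 6.0858, 6.0858.
All moduli strictly greater than 1? Yes.
Verdict: Invertible.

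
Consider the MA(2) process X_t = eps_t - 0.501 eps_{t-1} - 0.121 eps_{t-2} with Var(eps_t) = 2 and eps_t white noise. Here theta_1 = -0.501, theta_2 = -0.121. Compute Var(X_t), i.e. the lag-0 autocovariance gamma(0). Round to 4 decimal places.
\gamma(0) = 2.5313

For an MA(q) process X_t = eps_t + sum_i theta_i eps_{t-i} with
Var(eps_t) = sigma^2, the variance is
  gamma(0) = sigma^2 * (1 + sum_i theta_i^2).
  sum_i theta_i^2 = (-0.501)^2 + (-0.121)^2 = 0.251001 + 0.014641 = 0.265642.
  gamma(0) = 2 * (1 + 0.265642) = 2 * 1.265642 = 2.531284, which rounds to 2.5313.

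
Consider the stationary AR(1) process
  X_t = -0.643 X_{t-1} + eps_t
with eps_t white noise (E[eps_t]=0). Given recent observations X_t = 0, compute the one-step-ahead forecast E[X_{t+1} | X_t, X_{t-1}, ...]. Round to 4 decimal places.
E[X_{t+1} \mid \mathcal F_t] = 0.0000

For an AR(p) model X_t = c + sum_i phi_i X_{t-i} + eps_t, the
one-step-ahead conditional mean is
  E[X_{t+1} | X_t, ...] = c + sum_i phi_i X_{t+1-i}.
Substitute known values:
  E[X_{t+1} | ...] = (-0.643) * (0)
                   = 0.0000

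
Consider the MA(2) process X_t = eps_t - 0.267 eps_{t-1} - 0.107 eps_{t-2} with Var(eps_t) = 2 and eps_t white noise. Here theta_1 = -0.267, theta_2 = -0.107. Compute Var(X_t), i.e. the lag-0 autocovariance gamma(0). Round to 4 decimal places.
\gamma(0) = 2.1655

For an MA(q) process X_t = eps_t + sum_i theta_i eps_{t-i} with
Var(eps_t) = sigma^2, the variance is
  gamma(0) = sigma^2 * (1 + sum_i theta_i^2).
  sum_i theta_i^2 = (-0.267)^2 + (-0.107)^2 = 0.071289 + 0.011449 = 0.082738.
  gamma(0) = 2 * (1 + 0.082738) = 2 * 1.082738 = 2.165476, which rounds to 2.1655.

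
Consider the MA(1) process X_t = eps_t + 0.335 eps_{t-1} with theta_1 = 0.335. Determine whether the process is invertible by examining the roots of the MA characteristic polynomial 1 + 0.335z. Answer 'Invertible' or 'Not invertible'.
\text{Invertible}

The MA(q) characteristic polynomial is P(z) = 1 + 0.335z.
Invertibility requires all roots to lie outside the unit circle, i.e. |z| > 1 for every root.
This is linear in z: 1 + (0.335) z = 0  =>  z = -1/(0.335) = -2.985075,  |z| = 2.985075.
Moduli of all roots: 2.9851.
All moduli strictly greater than 1? Yes.
Verdict: Invertible.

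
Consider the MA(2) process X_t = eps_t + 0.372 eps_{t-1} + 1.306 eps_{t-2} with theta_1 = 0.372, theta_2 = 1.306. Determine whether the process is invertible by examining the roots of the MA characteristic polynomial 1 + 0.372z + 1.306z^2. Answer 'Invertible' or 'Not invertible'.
\text{Not invertible}

The MA(q) characteristic polynomial is P(z) = 1 + 0.372z + 1.306z^2.
Invertibility requires all roots to lie outside the unit circle, i.e. |z| > 1 for every root.
Set 1 + (0.372) z + (1.306) z^2 = 0, i.e. a z^2 + b z + c = 0 with a = 1.306, b = 0.372, c = 1.
Discriminant D = b^2 - 4ac = (0.372)^2 - 4*(1.306)*1 = 0.138384 - (5.224) = -5.085616.
D < 0, so the roots are the complex-conjugate pair z = (-b +/- i sqrt(-D)) / (2a) = -0.1424 +/- 0.8634i.
For a conjugate pair |z|^2 = z * conj(z) = (product of roots) = c/a = 1/(1.306) = 0.765697, so |z| = sqrt(0.765697) = 0.875 for both roots.
Moduli of all roots: 0.8750, 0.8750.
All moduli strictly greater than 1? No.
Verdict: Not invertible.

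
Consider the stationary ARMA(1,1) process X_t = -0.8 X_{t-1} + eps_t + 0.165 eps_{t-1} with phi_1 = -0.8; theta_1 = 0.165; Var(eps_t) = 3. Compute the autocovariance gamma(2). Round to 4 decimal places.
\gamma(2) = 3.6745

Multiply the model equation by X_{t-k} and take expectations. With theta_0 = psi_0 = 1 and psi_j the MA(infinity) weights, this gives
  gamma(k) - sum_i phi_i gamma(k-i) = c_k,
  c_k = sigma^2 * sum_{j=k..q} theta_j psi_{j-k}   (c_k = 0 for k > q),
using gamma(-m) = gamma(m).
psi-weights needed (psi_j = theta_j + sum_i phi_i psi_{j-i}):
  psi_1 = theta_1 + phi_1 = 0.165 + (-0.8) = -0.635
Right-hand sides:
  c_0 = sigma^2 (1 + theta_1 psi_1) = 3 * (1 + (0.165)(-0.635)) = 3 * 0.895225 = 2.685675
  c_1 = sigma^2 theta_1 = 3 * (0.165) = 0.495
  c_2 = 0
Equations for k = 0 and k = 1 (AR order 1):
  gamma(0) = phi_1 gamma(1) + c_0
  gamma(1) = phi_1 gamma(0) + c_1
Substituting the second into the first: gamma(0) (1 - phi_1^2) = c_0 + phi_1 c_1, so
  gamma(0) = (c_0 + phi_1 c_1) / (1 - phi_1^2) = (2.685675 + (-0.8)(0.495)) / (1 - (-0.8)^2) = 2.289675 / 0.36 = 6.360208.
  gamma(1) = phi_1 gamma(0) + c_1 = (-0.8)(6.360208) + (0.495) = -4.593167.
For k = 2 (> q): gamma(2) = phi_1 gamma(1) = (-0.8)(-4.593167) = 3.674533.
Therefore gamma(2) = 3.6745 (to 4 decimal places).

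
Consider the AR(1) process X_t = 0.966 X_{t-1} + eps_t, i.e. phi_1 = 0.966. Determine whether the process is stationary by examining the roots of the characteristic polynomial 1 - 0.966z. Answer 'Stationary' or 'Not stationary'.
\text{Stationary}

The AR(p) characteristic polynomial is P(z) = 1 - 0.966z.
Stationarity requires all roots to lie outside the unit circle, i.e. |z| > 1 for every root.
This is linear in z: 1 + (-0.966) z = 0  =>  z = -1/(-0.966) = 1.035197,  |z| = 1.035197.
Moduli of all roots: 1.0352.
All moduli strictly greater than 1? Yes.
Verdict: Stationary.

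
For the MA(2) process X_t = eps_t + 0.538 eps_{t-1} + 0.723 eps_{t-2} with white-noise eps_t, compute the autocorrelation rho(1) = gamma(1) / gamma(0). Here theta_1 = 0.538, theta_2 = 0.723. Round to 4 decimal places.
\rho(1) = 0.5115

For an MA(q) process with theta_0 = 1, the autocovariance is
  gamma(k) = sigma^2 * sum_{i=0..q-k} theta_i * theta_{i+k},
and rho(k) = gamma(k) / gamma(0). Sigma^2 cancels.
  numerator   = (1)*(0.538) + (0.538)*(0.723) = 0.926974.
  denominator = (1)^2 + (0.538)^2 + (0.723)^2 = 1.812173.
  rho(1) = 0.926974 / 1.812173 = 0.5115.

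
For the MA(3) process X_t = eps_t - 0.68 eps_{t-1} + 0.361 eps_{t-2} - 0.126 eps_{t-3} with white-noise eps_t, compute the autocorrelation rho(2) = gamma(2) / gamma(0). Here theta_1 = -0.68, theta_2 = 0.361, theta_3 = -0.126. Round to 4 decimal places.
\rho(2) = 0.2777

For an MA(q) process with theta_0 = 1, the autocovariance is
  gamma(k) = sigma^2 * sum_{i=0..q-k} theta_i * theta_{i+k},
and rho(k) = gamma(k) / gamma(0). Sigma^2 cancels.
  numerator   = (1)*(0.361) + (-0.68)*(-0.126) = 0.44668.
  denominator = (1)^2 + (-0.68)^2 + (0.361)^2 + (-0.126)^2 = 1.608597.
  rho(2) = 0.44668 / 1.608597 = 0.2777.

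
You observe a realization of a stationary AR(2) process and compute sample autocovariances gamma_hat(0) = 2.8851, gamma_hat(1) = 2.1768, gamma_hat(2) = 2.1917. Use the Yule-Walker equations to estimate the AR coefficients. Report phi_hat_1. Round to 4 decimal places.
\hat\phi_{1} = 0.4210

The Yule-Walker equations for an AR(p) process read, in matrix form,
  Gamma_p phi = r_p,   with   (Gamma_p)_{ij} = gamma(|i - j|),
                       (r_p)_i = gamma(i),   i,j = 1..p.
Substitute the sample gammas (Toeplitz matrix and right-hand side of size 2):
  Gamma_p = [[2.8851, 2.1768], [2.1768, 2.8851]]
  r_p     = [2.1768, 2.1917]
Written out:
  2.8851 phi_1 + 2.1768 phi_2 = 2.1768
  2.1768 phi_1 + 2.8851 phi_2 = 2.1917
Solve by Cramer's rule:
  det = gamma(0)^2 - gamma(1)^2 = (2.8851)^2 - (2.1768)^2 = 8.32380201 - 4.73845824 = 3.58534377
  phi_hat_1 = [gamma(1) gamma(0) - gamma(1) gamma(2)] / det = [(2.1768)(2.8851) - (2.1768)(2.1917)] / 3.58534377 = 1.50939312 / 3.58534377 = 0.421
  phi_hat_2 = [gamma(0) gamma(2) - gamma(1)^2] / det = [(2.8851)(2.1917) - (2.1768)^2] / 3.58534377 = 1.58481543 / 3.58534377 = 0.442
So phi_hat = [0.4210, 0.4420].
Therefore phi_hat_1 = 0.4210.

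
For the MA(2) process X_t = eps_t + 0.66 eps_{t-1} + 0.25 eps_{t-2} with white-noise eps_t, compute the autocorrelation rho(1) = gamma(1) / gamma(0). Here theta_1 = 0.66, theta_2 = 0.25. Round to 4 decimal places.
\rho(1) = 0.5507

For an MA(q) process with theta_0 = 1, the autocovariance is
  gamma(k) = sigma^2 * sum_{i=0..q-k} theta_i * theta_{i+k},
and rho(k) = gamma(k) / gamma(0). Sigma^2 cancels.
  numerator   = (1)*(0.66) + (0.66)*(0.25) = 0.825.
  denominator = (1)^2 + (0.66)^2 + (0.25)^2 = 1.4981.
  rho(1) = 0.825 / 1.4981 = 0.5507.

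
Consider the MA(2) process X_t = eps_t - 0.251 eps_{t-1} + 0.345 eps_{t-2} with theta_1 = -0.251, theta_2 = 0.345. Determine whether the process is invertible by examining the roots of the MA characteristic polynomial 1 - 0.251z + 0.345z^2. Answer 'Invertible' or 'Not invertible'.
\text{Invertible}

The MA(q) characteristic polynomial is P(z) = 1 - 0.251z + 0.345z^2.
Invertibility requires all roots to lie outside the unit circle, i.e. |z| > 1 for every root.
Set 1 + (-0.251) z + (0.345) z^2 = 0, i.e. a z^2 + b z + c = 0 with a = 0.345, b = -0.251, c = 1.
Discriminant D = b^2 - 4ac = (-0.251)^2 - 4*(0.345)*1 = 0.063001 - (1.38) = -1.316999.
D < 0, so the roots are the complex-conjugate pair z = (-b +/- i sqrt(-D)) / (2a) = 0.3638 +/- 1.6632i.
For a conjugate pair |z|^2 = z * conj(z) = (product of roots) = c/a = 1/(0.345) = 2.898551, so |z| = sqrt(2.898551) = 1.7025 for both roots.
Moduli of all roots: 1.7025, 1.7025.
All moduli strictly greater than 1? Yes.
Verdict: Invertible.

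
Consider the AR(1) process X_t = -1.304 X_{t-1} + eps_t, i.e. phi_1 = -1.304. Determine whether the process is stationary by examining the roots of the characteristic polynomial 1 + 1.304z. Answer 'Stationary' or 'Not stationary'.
\text{Not stationary}

The AR(p) characteristic polynomial is P(z) = 1 + 1.304z.
Stationarity requires all roots to lie outside the unit circle, i.e. |z| > 1 for every root.
This is linear in z: 1 + (1.304) z = 0  =>  z = -1/(1.304) = -0.766871,  |z| = 0.766871.
Moduli of all roots: 0.7669.
All moduli strictly greater than 1? No.
Verdict: Not stationary.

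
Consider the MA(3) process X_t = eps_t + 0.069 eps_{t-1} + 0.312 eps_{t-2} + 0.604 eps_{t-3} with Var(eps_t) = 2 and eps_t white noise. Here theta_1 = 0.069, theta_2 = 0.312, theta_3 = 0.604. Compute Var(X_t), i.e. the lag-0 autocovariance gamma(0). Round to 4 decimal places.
\gamma(0) = 2.9338

For an MA(q) process X_t = eps_t + sum_i theta_i eps_{t-i} with
Var(eps_t) = sigma^2, the variance is
  gamma(0) = sigma^2 * (1 + sum_i theta_i^2).
  sum_i theta_i^2 = (0.069)^2 + (0.312)^2 + (0.604)^2 = 0.004761 + 0.097344 + 0.364816 = 0.466921.
  gamma(0) = 2 * (1 + 0.466921) = 2 * 1.466921 = 2.933842, which rounds to 2.9338.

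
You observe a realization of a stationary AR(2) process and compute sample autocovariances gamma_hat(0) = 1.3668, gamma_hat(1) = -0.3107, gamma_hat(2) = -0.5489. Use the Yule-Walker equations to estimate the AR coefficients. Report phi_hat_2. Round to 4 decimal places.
\hat\phi_{2} = -0.4780

The Yule-Walker equations for an AR(p) process read, in matrix form,
  Gamma_p phi = r_p,   with   (Gamma_p)_{ij} = gamma(|i - j|),
                       (r_p)_i = gamma(i),   i,j = 1..p.
Substitute the sample gammas (Toeplitz matrix and right-hand side of size 2):
  Gamma_p = [[1.3668, -0.3107], [-0.3107, 1.3668]]
  r_p     = [-0.3107, -0.5489]
Written out:
  1.3668 phi_1 - 0.3107 phi_2 = -0.3107
  -0.3107 phi_1 + 1.3668 phi_2 = -0.5489
Solve by Cramer's rule:
  det = gamma(0)^2 - gamma(1)^2 = (1.3668)^2 - (-0.3107)^2 = 1.86814224 - 0.09653449 = 1.77160775
  phi_hat_1 = [gamma(1) gamma(0) - gamma(1) gamma(2)] / det = [(-0.3107)(1.3668) - (-0.3107)(-0.5489)] / 1.77160775 = -0.59520799 / 1.77160775 = -0.336
  phi_hat_2 = [gamma(0) gamma(2) - gamma(1)^2] / det = [(1.3668)(-0.5489) - (-0.3107)^2] / 1.77160775 = -0.84677101 / 1.77160775 = -0.478
So phi_hat = [-0.3360, -0.4780].
Therefore phi_hat_2 = -0.4780.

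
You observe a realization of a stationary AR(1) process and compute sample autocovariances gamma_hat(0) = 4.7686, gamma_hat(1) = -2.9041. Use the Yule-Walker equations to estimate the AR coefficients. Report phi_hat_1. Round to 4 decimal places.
\hat\phi_{1} = -0.6090

The Yule-Walker equations for an AR(p) process read, in matrix form,
  Gamma_p phi = r_p,   with   (Gamma_p)_{ij} = gamma(|i - j|),
                       (r_p)_i = gamma(i),   i,j = 1..p.
Substitute the sample gammas (Toeplitz matrix and right-hand side of size 1):
  Gamma_p = [[4.7686]]
  r_p     = [-2.9041]
With p = 1 this is the single equation gamma(0) phi_1 = gamma(1):
  phi_hat_1 = gamma(1) / gamma(0) = -2.9041 / 4.7686 = -0.6090.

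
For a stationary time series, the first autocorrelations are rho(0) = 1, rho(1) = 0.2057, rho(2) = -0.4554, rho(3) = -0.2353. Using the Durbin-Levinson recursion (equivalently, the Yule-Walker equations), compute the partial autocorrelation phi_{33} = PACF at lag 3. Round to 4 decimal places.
\phi_{33} = 0.0200

The PACF at lag k is phi_{kk}, the last component of the solution
to the Yule-Walker system G_k phi = r_k where
  (G_k)_{ij} = rho(|i - j|), (r_k)_i = rho(i), i,j = 1..k.
Equivalently, Durbin-Levinson gives phi_{kk} iteratively:
  phi_{11} = rho(1)
  phi_{kk} = [rho(k) - sum_{j=1..k-1} phi_{k-1,j} rho(k-j)]
            / [1 - sum_{j=1..k-1} phi_{k-1,j} rho(j)],
  phi_{k,j} = phi_{k-1,j} - phi_{kk} phi_{k-1,k-j},  j = 1..k-1.
Step k = 1:
  phi_11 = rho(1) = 0.2057.
Step k = 2:
  phi_22 = [rho(2) - phi_11 rho(1)] / [1 - phi_11 rho(1)] = [-0.4554 - (0.2057)(0.2057)] / [1 - (0.2057)(0.2057)]
         = -0.49771249 / 0.95768751 = -0.519702.
  Update: phi_21 = phi_11 - phi_22 phi_11 = 0.2057 - (-0.519702)(0.2057) = 0.312603.
Step k = 3:
  phi_33 = [rho(3) - phi_21 rho(2) - phi_22 rho(1)] / [1 - phi_21 rho(1) - phi_22 rho(2)]
    numerator   = -0.2353 - (0.312603)(-0.4554) - (-0.519702)(0.2057) = 0.01396209
    denominator = 1 - (0.312603)(0.2057) - (-0.519702)(-0.4554) = 0.69902514
  phi_33 = 0.01396209 / 0.69902514 = 0.02.
Therefore phi_{33} = 0.0200.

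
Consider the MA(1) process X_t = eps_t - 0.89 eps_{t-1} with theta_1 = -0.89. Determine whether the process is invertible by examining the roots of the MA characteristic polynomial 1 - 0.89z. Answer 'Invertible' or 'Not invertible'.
\text{Invertible}

The MA(q) characteristic polynomial is P(z) = 1 - 0.89z.
Invertibility requires all roots to lie outside the unit circle, i.e. |z| > 1 for every root.
This is linear in z: 1 + (-0.89) z = 0  =>  z = -1/(-0.89) = 1.123596,  |z| = 1.123596.
Moduli of all roots: 1.1236.
All moduli strictly greater than 1? Yes.
Verdict: Invertible.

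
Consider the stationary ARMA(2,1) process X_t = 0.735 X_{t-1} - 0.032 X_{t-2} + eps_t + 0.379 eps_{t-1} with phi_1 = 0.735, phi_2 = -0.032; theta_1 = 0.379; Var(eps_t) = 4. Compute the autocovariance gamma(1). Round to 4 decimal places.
\gamma(1) = 11.2120

Multiply the model equation by X_{t-k} and take expectations. With theta_0 = psi_0 = 1 and psi_j the MA(infinity) weights, this gives
  gamma(k) - sum_i phi_i gamma(k-i) = c_k,
  c_k = sigma^2 * sum_{j=k..q} theta_j psi_{j-k}   (c_k = 0 for k > q),
using gamma(-m) = gamma(m).
psi-weights needed (psi_j = theta_j + sum_i phi_i psi_{j-i}):
  psi_1 = theta_1 + phi_1 = 0.379 + (0.735) = 1.114
Right-hand sides:
  c_0 = sigma^2 (1 + theta_1 psi_1) = 4 * (1 + (0.379)(1.114)) = 4 * 1.422206 = 5.688824
  c_1 = sigma^2 theta_1 = 4 * (0.379) = 1.516
  c_2 = 0
Equations for k = 0, 1, 2 (AR order 2, c_2 = 0):
  (E0) gamma(0) = phi_1 gamma(1) + phi_2 gamma(2) + c_0
  (E1) gamma(1) = phi_1 gamma(0) + phi_2 gamma(1) + c_1
  (E2) gamma(2) = phi_1 gamma(1) + phi_2 gamma(0)
From (E1): gamma(1) = A gamma(0) + B with
  A = phi_1 / (1 - phi_2) = 0.735 / 1.032 = 0.712209,   B = c_1 / (1 - phi_2) = 1.516 / 1.032 = 1.468992.
Insert (E2) into (E0): gamma(0) (1 - phi_2^2) = phi_1 (1 + phi_2) gamma(1) + c_0.
  phi_1 (1 + phi_2) = (0.735)(0.968) = 0.71148,   1 - phi_2^2 = 0.998976.
Replace gamma(1) by A gamma(0) + B and collect gamma(0):
  gamma(0) [0.998976 - (0.71148)(0.712209)] = (0.71148)(1.468992) + 5.688824
  gamma(0) * 0.492253 = 6.733983
  gamma(0) = 6.733983 / 0.492253 = 13.679913.
  gamma(1) = A gamma(0) + B = (0.712209)(13.679913) + (1.468992) = 11.211953.
Therefore gamma(1) = 11.2120 (to 4 decimal places).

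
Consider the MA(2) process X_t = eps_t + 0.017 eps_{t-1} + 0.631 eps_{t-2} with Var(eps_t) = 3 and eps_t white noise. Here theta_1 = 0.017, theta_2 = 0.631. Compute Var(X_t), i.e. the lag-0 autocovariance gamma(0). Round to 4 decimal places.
\gamma(0) = 4.1954

For an MA(q) process X_t = eps_t + sum_i theta_i eps_{t-i} with
Var(eps_t) = sigma^2, the variance is
  gamma(0) = sigma^2 * (1 + sum_i theta_i^2).
  sum_i theta_i^2 = (0.017)^2 + (0.631)^2 = 0.000289 + 0.398161 = 0.39845.
  gamma(0) = 3 * (1 + 0.39845) = 3 * 1.39845 = 4.19535, which rounds to 4.1954.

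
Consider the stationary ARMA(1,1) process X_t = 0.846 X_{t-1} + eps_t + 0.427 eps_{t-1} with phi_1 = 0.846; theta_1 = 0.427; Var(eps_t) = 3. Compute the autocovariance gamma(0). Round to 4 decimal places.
\gamma(0) = 20.1012

Multiply the model equation by X_{t-k} and take expectations. With theta_0 = psi_0 = 1 and psi_j the MA(infinity) weights, this gives
  gamma(k) - sum_i phi_i gamma(k-i) = c_k,
  c_k = sigma^2 * sum_{j=k..q} theta_j psi_{j-k}   (c_k = 0 for k > q),
using gamma(-m) = gamma(m).
psi-weights needed (psi_j = theta_j + sum_i phi_i psi_{j-i}):
  psi_1 = theta_1 + phi_1 = 0.427 + (0.846) = 1.273
Right-hand sides:
  c_0 = sigma^2 (1 + theta_1 psi_1) = 3 * (1 + (0.427)(1.273)) = 3 * 1.543571 = 4.630713
  c_1 = sigma^2 theta_1 = 3 * (0.427) = 1.281
  c_2 = 0
Equations for k = 0 and k = 1 (AR order 1):
  gamma(0) = phi_1 gamma(1) + c_0
  gamma(1) = phi_1 gamma(0) + c_1
Substituting the second into the first: gamma(0) (1 - phi_1^2) = c_0 + phi_1 c_1, so
  gamma(0) = (c_0 + phi_1 c_1) / (1 - phi_1^2) = (4.630713 + (0.846)(1.281)) / (1 - (0.846)^2) = 5.714439 / 0.284284 = 20.101163.
Therefore gamma(0) = 20.1012 (to 4 decimal places).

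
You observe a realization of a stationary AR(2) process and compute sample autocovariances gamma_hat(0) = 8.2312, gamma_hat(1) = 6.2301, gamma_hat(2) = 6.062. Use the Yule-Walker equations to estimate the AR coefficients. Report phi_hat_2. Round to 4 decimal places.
\hat\phi_{2} = 0.3830

The Yule-Walker equations for an AR(p) process read, in matrix form,
  Gamma_p phi = r_p,   with   (Gamma_p)_{ij} = gamma(|i - j|),
                       (r_p)_i = gamma(i),   i,j = 1..p.
Substitute the sample gammas (Toeplitz matrix and right-hand side of size 2):
  Gamma_p = [[8.2312, 6.2301], [6.2301, 8.2312]]
  r_p     = [6.2301, 6.062]
Written out:
  8.2312 phi_1 + 6.2301 phi_2 = 6.2301
  6.2301 phi_1 + 8.2312 phi_2 = 6.062
Solve by Cramer's rule:
  det = gamma(0)^2 - gamma(1)^2 = (8.2312)^2 - (6.2301)^2 = 67.75265344 - 38.81414601 = 28.93850743
  phi_hat_1 = [gamma(1) gamma(0) - gamma(1) gamma(2)] / det = [(6.2301)(8.2312) - (6.2301)(6.062)] / 28.93850743 = 13.51433292 / 28.93850743 = 0.467
  phi_hat_2 = [gamma(0) gamma(2) - gamma(1)^2] / det = [(8.2312)(6.062) - (6.2301)^2] / 28.93850743 = 11.08338839 / 28.93850743 = 0.383
So phi_hat = [0.4670, 0.3830].
Therefore phi_hat_2 = 0.3830.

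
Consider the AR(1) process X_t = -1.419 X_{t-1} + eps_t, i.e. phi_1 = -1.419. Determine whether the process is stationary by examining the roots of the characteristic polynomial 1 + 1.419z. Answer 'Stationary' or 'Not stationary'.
\text{Not stationary}

The AR(p) characteristic polynomial is P(z) = 1 + 1.419z.
Stationarity requires all roots to lie outside the unit circle, i.e. |z| > 1 for every root.
This is linear in z: 1 + (1.419) z = 0  =>  z = -1/(1.419) = -0.704722,  |z| = 0.704722.
Moduli of all roots: 0.7047.
All moduli strictly greater than 1? No.
Verdict: Not stationary.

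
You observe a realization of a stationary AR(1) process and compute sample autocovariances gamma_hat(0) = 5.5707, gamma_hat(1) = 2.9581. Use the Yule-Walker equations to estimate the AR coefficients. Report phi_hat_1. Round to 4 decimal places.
\hat\phi_{1} = 0.5310

The Yule-Walker equations for an AR(p) process read, in matrix form,
  Gamma_p phi = r_p,   with   (Gamma_p)_{ij} = gamma(|i - j|),
                       (r_p)_i = gamma(i),   i,j = 1..p.
Substitute the sample gammas (Toeplitz matrix and right-hand side of size 1):
  Gamma_p = [[5.5707]]
  r_p     = [2.9581]
With p = 1 this is the single equation gamma(0) phi_1 = gamma(1):
  phi_hat_1 = gamma(1) / gamma(0) = 2.9581 / 5.5707 = 0.5310.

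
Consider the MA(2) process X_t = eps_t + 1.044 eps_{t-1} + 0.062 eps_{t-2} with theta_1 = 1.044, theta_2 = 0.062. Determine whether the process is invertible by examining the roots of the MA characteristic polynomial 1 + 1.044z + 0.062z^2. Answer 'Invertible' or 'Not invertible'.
\text{Invertible}

The MA(q) characteristic polynomial is P(z) = 1 + 1.044z + 0.062z^2.
Invertibility requires all roots to lie outside the unit circle, i.e. |z| > 1 for every root.
Set 1 + (1.044) z + (0.062) z^2 = 0, i.e. a z^2 + b z + c = 0 with a = 0.062, b = 1.044, c = 1.
Discriminant D = b^2 - 4ac = (1.044)^2 - 4*(0.062)*1 = 1.089936 - (0.248) = 0.841936.
D >= 0, so the roots are real: z = (-b +/- sqrt(D)) / (2a) = (-1.044 +/- 0.917571) / (0.124).
  z_1 = (-1.044 + 0.917571) / (0.124) = -1.0196,   |z_1| = 1.0196.
  z_2 = (-1.044 - 0.917571) / (0.124) = -15.8191,   |z_2| = 15.8191.
Moduli of all roots: 1.0196, 15.8191.
All moduli strictly greater than 1? Yes.
Verdict: Invertible.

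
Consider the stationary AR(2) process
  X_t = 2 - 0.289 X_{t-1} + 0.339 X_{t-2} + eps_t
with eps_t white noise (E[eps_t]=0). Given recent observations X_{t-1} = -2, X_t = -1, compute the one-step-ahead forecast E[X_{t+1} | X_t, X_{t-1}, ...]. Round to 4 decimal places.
E[X_{t+1} \mid \mathcal F_t] = 1.6110

For an AR(p) model X_t = c + sum_i phi_i X_{t-i} + eps_t, the
one-step-ahead conditional mean is
  E[X_{t+1} | X_t, ...] = c + sum_i phi_i X_{t+1-i}.
Substitute known values:
  E[X_{t+1} | ...] = 2 + (-0.289) * (-1) + (0.339) * (-2)
                   = 1.6110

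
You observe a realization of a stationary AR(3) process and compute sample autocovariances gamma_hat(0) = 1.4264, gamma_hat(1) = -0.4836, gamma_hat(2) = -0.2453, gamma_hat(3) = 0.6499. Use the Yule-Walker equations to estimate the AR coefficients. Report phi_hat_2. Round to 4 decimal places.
\hat\phi_{2} = -0.1720

The Yule-Walker equations for an AR(p) process read, in matrix form,
  Gamma_p phi = r_p,   with   (Gamma_p)_{ij} = gamma(|i - j|),
                       (r_p)_i = gamma(i),   i,j = 1..p.
Substitute the sample gammas (Toeplitz matrix and right-hand side of size 3):
  Gamma_p = [[1.4264, -0.4836, -0.2453], [-0.4836, 1.4264, -0.4836], [-0.2453, -0.4836, 1.4264]]
  r_p     = [-0.4836, -0.2453, 0.6499]
Written out (R1..R3):
  (R1) 1.4264 phi_1 - 0.4836 phi_2 - 0.2453 phi_3 = -0.4836
  (R2) -0.4836 phi_1 + 1.4264 phi_2 - 0.4836 phi_3 = -0.2453
  (R3) -0.2453 phi_1 - 0.4836 phi_2 + 1.4264 phi_3 = 0.6499
Gaussian elimination:
  R2 <- R2 - (-0.4836/1.4264) R1 = R2 - (-0.339035) R1:  1.262443 phi_2 - 0.566765 phi_3 = -0.409257
  R3 <- R3 - (-0.2453/1.4264) R1 = R3 - (-0.171971) R1:  -0.566765 phi_2 + 1.384215 phi_3 = 0.566735
  R3 <- R3 - (-0.566765/1.262443) R2 = R3 - (-0.448944) R2:  1.12977 phi_3 = 0.383001
Back-substitution:
  phi_hat_3 = 0.383001 / 1.12977 = 0.339008
  phi_hat_2 = (-0.409257 - (-0.566765)(0.339008)) / 1.262443 = -0.171984
  phi_hat_1 = (-0.4836 - (-0.4836)(-0.171984) - (-0.2453)(0.339008)) / 1.4264 = -0.339044
So phi_hat = [-0.3390, -0.1720, 0.3390].
Therefore phi_hat_2 = -0.1720.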